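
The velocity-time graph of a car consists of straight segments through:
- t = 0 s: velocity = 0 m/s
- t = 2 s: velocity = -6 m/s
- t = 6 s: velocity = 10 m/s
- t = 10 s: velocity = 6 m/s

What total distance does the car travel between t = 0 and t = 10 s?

Total distance travelled is ∫|v| dt — sum the magnitudes of each area piece.
0–2 s: |½(0 + -6)(2)| = 6 m
2–6 s: v = 0 at t = 3.5 s; triangle areas 4.5 + 12.5 = 17 m
6–10 s: |½(10 + 6)(4)| = 32 m
Total distance = 55 m

55 m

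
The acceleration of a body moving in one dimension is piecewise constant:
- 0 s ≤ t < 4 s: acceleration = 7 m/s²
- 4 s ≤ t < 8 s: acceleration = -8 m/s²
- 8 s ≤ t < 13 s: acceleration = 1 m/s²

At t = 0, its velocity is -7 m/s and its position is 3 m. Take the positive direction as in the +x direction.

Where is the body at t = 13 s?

On each constant-a segment, Δv = aΔt and Δx = v₀Δt + ½aΔt²; chain segment to segment.
0–4 s: v starts -7 m/s; Δx = -7·4 + ½·7·4² = 28 m; v ends 21 m/s.
4–8 s: v starts 21 m/s; Δx = 21·4 + ½·-8·4² = 20 m; v ends -11 m/s.
8–13 s: v starts -11 m/s; Δx = -11·5 + ½·1·5² = -42.5 m; v ends -6 m/s.
x(13) = 3 + Σ Δx = 8.5 m.

8.5 m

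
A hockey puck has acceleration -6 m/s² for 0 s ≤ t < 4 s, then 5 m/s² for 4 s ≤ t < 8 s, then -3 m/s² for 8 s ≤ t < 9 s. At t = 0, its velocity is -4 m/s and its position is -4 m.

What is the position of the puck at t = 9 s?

On each constant-a segment, Δv = aΔt and Δx = v₀Δt + ½aΔt²; chain segment to segment.
0–4 s: v starts -4 m/s; Δx = -4·4 + ½·-6·4² = -64 m; v ends -28 m/s.
4–8 s: v starts -28 m/s; Δx = -28·4 + ½·5·4² = -72 m; v ends -8 m/s.
8–9 s: v starts -8 m/s; Δx = -8·1 + ½·-3·1² = -9.5 m; v ends -11 m/s.
x(9) = -4 + Σ Δx = -149.5 m.

-149.5 m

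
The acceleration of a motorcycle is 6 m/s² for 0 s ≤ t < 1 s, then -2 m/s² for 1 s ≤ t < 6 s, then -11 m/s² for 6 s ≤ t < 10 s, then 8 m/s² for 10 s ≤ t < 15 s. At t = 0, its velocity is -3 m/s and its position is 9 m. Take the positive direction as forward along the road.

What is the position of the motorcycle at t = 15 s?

-272 m

On each constant-a segment, Δv = aΔt and Δx = v₀Δt + ½aΔt²; chain segment to segment.
0–1 s: v starts -3 m/s; Δx = -3·1 + ½·6·1² = 0 m; v ends 3 m/s.
1–6 s: v starts 3 m/s; Δx = 3·5 + ½·-2·5² = -10 m; v ends -7 m/s.
6–10 s: v starts -7 m/s; Δx = -7·4 + ½·-11·4² = -116 m; v ends -51 m/s.
10–15 s: v starts -51 m/s; Δx = -51·5 + ½·8·5² = -155 m; v ends -11 m/s.
x(15) = 9 + Σ Δx = -272 m.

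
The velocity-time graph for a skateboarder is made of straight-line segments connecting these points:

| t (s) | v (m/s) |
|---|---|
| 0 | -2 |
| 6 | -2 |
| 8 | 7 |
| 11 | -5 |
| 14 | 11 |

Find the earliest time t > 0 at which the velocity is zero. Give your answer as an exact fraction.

v changes sign on 6–8 s (from -2 to 7); the graph is linear there, so v = 0 at t = 6 + (2)·(8 − 6)/(7 − -2) = 58/9 s.

t = 58/9 s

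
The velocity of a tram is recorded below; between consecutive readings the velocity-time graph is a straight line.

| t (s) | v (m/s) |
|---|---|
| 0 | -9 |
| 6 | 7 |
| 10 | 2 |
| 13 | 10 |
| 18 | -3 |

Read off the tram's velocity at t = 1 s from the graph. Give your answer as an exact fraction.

On 0–6 s the graph is linear from -9 to 7 m/s: v(1) = -9 + (7 − -9)·(1 − 0)/(6 − 0) = -19/3 m/s.

-19/3 m/s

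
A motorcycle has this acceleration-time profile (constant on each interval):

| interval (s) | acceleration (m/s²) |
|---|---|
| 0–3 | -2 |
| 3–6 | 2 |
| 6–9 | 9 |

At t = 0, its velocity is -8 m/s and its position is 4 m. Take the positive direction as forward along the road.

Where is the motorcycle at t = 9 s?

On each constant-a segment, Δv = aΔt and Δx = v₀Δt + ½aΔt²; chain segment to segment.
0–3 s: v starts -8 m/s; Δx = -8·3 + ½·-2·3² = -33 m; v ends -14 m/s.
3–6 s: v starts -14 m/s; Δx = -14·3 + ½·2·3² = -33 m; v ends -8 m/s.
6–9 s: v starts -8 m/s; Δx = -8·3 + ½·9·3² = 16.5 m; v ends 19 m/s.
x(9) = 4 + Σ Δx = -45.5 m.

-45.5 m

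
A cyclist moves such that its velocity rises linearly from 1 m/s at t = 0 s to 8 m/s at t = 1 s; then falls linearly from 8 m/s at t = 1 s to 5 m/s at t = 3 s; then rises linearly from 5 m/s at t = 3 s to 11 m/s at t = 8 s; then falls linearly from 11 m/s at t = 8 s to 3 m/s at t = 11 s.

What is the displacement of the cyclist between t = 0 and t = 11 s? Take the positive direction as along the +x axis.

Displacement is the signed area under the v-t curve.
0–1 s: ½(1 + 8)(1) = 4.5 m
1–3 s: ½(8 + 5)(2) = 13 m
3–8 s: ½(5 + 11)(5) = 40 m
8–11 s: ½(11 + 3)(3) = 21 m
Net displacement = 78.5 m

78.5 m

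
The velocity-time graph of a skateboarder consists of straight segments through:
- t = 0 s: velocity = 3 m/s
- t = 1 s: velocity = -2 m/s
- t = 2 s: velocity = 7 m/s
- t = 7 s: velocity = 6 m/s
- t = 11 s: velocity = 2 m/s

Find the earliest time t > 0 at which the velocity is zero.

v changes sign on 0–1 s (from 3 to -2); the graph is linear there, so v = 0 at t = 0 + (-3)·(1 − 0)/(-2 − 3) = 0.6 s.

t = 0.6 s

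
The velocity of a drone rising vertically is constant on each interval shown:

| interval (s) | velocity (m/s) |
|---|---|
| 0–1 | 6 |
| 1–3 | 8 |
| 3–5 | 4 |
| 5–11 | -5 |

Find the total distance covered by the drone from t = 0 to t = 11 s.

60 m

Distance (not displacement) is the total path length: add the absolute areas under v-t.
0–1 s: |6| × 1 = 6 m
1–3 s: |8| × 2 = 16 m
3–5 s: |4| × 2 = 8 m
5–11 s: |-5| × 6 = 30 m
Total distance = 60 m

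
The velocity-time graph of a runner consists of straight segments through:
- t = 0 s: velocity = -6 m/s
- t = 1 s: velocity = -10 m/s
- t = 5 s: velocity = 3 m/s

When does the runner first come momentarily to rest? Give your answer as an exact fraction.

v changes sign on 1–5 s (from -10 to 3); the graph is linear there, so v = 0 at t = 1 + (10)·(5 − 1)/(3 − -10) = 53/13 s.

t = 53/13 s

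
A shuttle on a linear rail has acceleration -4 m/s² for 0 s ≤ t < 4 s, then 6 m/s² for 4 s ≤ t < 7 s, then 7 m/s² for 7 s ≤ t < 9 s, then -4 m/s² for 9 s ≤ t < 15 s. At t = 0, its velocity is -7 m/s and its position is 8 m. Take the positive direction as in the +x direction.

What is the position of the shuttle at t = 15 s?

On each constant-a segment, Δv = aΔt and Δx = v₀Δt + ½aΔt²; chain segment to segment.
0–4 s: v starts -7 m/s; Δx = -7·4 + ½·-4·4² = -60 m; v ends -23 m/s.
4–7 s: v starts -23 m/s; Δx = -23·3 + ½·6·3² = -42 m; v ends -5 m/s.
7–9 s: v starts -5 m/s; Δx = -5·2 + ½·7·2² = 4 m; v ends 9 m/s.
9–15 s: v starts 9 m/s; Δx = 9·6 + ½·-4·6² = -18 m; v ends -15 m/s.
x(15) = 8 + Σ Δx = -108 m.

-108 m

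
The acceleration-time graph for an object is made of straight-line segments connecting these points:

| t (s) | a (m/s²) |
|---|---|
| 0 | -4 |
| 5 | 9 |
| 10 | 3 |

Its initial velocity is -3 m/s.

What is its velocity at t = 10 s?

Δv equals the area under the a-t graph; then v = v₀ + Δv.
0–5 s: ½(-4 + 9)(5) = 12.5 m/s
5–10 s: ½(9 + 3)(5) = 30 m/s
Δv = 42.5 m/s, so v(10) = -3 + (42.5) = 39.5 m/s.

39.5 m/s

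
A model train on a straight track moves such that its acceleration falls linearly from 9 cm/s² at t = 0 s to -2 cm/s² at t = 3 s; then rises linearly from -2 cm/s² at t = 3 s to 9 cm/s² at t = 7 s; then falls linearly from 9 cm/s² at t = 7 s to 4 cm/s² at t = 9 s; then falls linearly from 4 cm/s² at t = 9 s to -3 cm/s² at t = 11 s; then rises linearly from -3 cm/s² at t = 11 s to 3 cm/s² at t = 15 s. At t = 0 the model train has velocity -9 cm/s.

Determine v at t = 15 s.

29.5 cm/s

Δv equals the area under the a-t graph; then v = v₀ + Δv.
0–3 s: ½(9 + -2)(3) = 10.5 cm/s
3–7 s: ½(-2 + 9)(4) = 14 cm/s
7–9 s: ½(9 + 4)(2) = 13 cm/s
9–11 s: ½(4 + -3)(2) = 1 cm/s
11–15 s: ½(-3 + 3)(4) = 0 cm/s
Δv = 38.5 cm/s, so v(15) = -9 + (38.5) = 29.5 cm/s.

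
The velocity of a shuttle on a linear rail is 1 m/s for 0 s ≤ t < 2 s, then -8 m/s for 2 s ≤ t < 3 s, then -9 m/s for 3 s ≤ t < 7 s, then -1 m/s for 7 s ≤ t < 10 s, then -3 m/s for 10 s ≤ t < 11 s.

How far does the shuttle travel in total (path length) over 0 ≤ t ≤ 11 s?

Total distance travelled is ∫|v| dt — sum the magnitudes of each area piece.
0–2 s: |1| × 2 = 2 m
2–3 s: |-8| × 1 = 8 m
3–7 s: |-9| × 4 = 36 m
7–10 s: |-1| × 3 = 3 m
10–11 s: |-3| × 1 = 3 m
Total distance = 52 m

52 m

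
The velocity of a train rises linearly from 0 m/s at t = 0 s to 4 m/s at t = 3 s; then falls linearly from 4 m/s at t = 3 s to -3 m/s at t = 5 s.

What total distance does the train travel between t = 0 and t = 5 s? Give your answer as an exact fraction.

Total distance travelled is ∫|v| dt — sum the magnitudes of each area piece.
0–3 s: |½(0 + 4)(3)| = 6 m
3–5 s: v = 0 at t = 29/7 s; triangle areas 16/7 + 9/7 = 25/7 m
Total distance = 67/7 m

67/7 m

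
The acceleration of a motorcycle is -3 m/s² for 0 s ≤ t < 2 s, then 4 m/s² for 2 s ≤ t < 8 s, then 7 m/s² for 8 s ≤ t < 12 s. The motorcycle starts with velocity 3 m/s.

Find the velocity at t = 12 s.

49 m/s

Δv equals the area under the a-t graph; then v = v₀ + Δv.
0–2 s: -3 × 2 = -6 m/s
2–8 s: 4 × 6 = 24 m/s
8–12 s: 7 × 4 = 28 m/s
Δv = 46 m/s, so v(12) = 3 + (46) = 49 m/s.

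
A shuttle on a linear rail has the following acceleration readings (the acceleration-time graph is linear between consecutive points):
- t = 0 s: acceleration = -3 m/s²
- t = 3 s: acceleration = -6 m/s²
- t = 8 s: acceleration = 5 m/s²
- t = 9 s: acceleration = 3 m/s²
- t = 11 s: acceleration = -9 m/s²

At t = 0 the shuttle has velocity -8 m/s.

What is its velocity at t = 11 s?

-26 m/s

Δv equals the area under the a-t graph; then v = v₀ + Δv.
0–3 s: ½(-3 + -6)(3) = -13.5 m/s
3–8 s: ½(-6 + 5)(5) = -2.5 m/s
8–9 s: ½(5 + 3)(1) = 4 m/s
9–11 s: ½(3 + -9)(2) = -6 m/s
Δv = -18 m/s, so v(11) = -8 + (-18) = -26 m/s.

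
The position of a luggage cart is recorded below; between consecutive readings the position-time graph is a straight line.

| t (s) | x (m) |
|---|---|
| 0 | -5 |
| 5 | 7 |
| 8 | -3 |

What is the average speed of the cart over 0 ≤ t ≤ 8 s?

2.75 m/s

Average speed = (total path length)/(elapsed time); on a piecewise-linear x-t graph the path length is Σ|Δx|.
0–5 s: |Δx| = |7 − -5| = 12 m
5–8 s: |Δx| = |-3 − 7| = 10 m
Total path = 22 m; average speed = 22/8 = 2.75 m/s.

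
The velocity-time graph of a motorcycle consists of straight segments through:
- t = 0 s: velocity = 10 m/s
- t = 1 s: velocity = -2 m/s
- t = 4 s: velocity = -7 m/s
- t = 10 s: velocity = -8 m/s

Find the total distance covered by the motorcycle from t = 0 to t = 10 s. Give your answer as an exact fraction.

377/6 m

Distance (not displacement) is the total path length: add the absolute areas under v-t.
0–1 s: v = 0 at t = 5/6 s; triangle areas 25/6 + 1/6 = 13/3 m
1–4 s: |½(-2 + -7)(3)| = 13.5 m
4–10 s: |½(-7 + -8)(6)| = 45 m
Total distance = 377/6 m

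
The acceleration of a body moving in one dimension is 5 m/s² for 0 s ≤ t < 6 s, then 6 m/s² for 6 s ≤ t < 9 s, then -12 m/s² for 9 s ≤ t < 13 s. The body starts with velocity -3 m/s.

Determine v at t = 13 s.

Δv equals the area under the a-t graph; then v = v₀ + Δv.
0–6 s: 5 × 6 = 30 m/s
6–9 s: 6 × 3 = 18 m/s
9–13 s: -12 × 4 = -48 m/s
Δv = 0 m/s, so v(13) = -3 + (0) = -3 m/s.

-3 m/s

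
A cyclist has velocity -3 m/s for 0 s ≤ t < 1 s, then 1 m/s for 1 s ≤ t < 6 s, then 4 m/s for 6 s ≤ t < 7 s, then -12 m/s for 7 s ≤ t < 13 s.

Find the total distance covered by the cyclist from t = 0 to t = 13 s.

Total distance travelled is ∫|v| dt — sum the magnitudes of each area piece.
0–1 s: |-3| × 1 = 3 m
1–6 s: |1| × 5 = 5 m
6–7 s: |4| × 1 = 4 m
7–13 s: |-12| × 6 = 72 m
Total distance = 84 m

84 m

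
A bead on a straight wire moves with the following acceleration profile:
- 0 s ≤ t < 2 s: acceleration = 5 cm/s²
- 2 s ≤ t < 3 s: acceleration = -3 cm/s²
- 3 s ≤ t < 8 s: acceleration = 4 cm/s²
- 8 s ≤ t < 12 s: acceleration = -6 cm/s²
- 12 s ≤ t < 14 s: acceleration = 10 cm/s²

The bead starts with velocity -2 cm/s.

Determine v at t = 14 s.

Δv equals the area under the a-t graph; then v = v₀ + Δv.
0–2 s: 5 × 2 = 10 cm/s
2–3 s: -3 × 1 = -3 cm/s
3–8 s: 4 × 5 = 20 cm/s
8–12 s: -6 × 4 = -24 cm/s
12–14 s: 10 × 2 = 20 cm/s
Δv = 23 cm/s, so v(14) = -2 + (23) = 21 cm/s.

21 cm/s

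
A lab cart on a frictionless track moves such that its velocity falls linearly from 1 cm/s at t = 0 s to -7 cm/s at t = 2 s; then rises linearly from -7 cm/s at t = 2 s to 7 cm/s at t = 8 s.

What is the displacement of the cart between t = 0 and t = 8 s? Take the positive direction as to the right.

-6 cm

Displacement is the signed area under the v-t curve.
0–2 s: ½(1 + -7)(2) = -6 cm
2–8 s: ½(-7 + 7)(6) = 0 cm
Net displacement = -6 cm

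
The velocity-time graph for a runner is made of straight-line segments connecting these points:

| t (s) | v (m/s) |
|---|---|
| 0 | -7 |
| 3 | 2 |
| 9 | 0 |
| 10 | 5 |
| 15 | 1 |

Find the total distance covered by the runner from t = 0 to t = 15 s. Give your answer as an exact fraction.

Total distance travelled is ∫|v| dt — sum the magnitudes of each area piece.
0–3 s: v = 0 at t = 7/3 s; triangle areas 49/6 + 2/3 = 53/6 m
3–9 s: |½(2 + 0)(6)| = 6 m
9–10 s: |½(0 + 5)(1)| = 2.5 m
10–15 s: |½(5 + 1)(5)| = 15 m
Total distance = 97/3 m

97/3 m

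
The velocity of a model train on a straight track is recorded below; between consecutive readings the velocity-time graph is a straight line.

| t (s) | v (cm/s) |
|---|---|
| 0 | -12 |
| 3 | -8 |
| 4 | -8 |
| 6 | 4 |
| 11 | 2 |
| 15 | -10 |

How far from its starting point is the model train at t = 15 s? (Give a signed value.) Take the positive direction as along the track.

-43 cm

Net displacement equals the area under the velocity-time graph (areas below the axis count negative).
0–3 s: ½(-12 + -8)(3) = -30 cm
3–4 s: -8 × 1 = -8 cm
4–6 s: ½(-8 + 4)(2) = -4 cm
6–11 s: ½(4 + 2)(5) = 15 cm
11–15 s: ½(2 + -10)(4) = -16 cm
Net displacement = -43 cm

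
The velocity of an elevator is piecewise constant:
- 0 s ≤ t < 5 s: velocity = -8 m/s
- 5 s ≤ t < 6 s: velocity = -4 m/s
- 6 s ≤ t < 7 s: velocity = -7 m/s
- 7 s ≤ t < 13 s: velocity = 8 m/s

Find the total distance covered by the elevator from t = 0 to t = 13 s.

Total distance travelled is ∫|v| dt — sum the magnitudes of each area piece.
0–5 s: |-8| × 5 = 40 m
5–6 s: |-4| × 1 = 4 m
6–7 s: |-7| × 1 = 7 m
7–13 s: |8| × 6 = 48 m
Total distance = 99 m

99 m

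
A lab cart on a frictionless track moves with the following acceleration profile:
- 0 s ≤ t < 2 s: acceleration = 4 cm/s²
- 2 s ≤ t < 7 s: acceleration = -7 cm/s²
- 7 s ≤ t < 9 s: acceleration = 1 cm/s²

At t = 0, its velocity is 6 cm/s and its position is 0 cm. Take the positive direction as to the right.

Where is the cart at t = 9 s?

On each constant-a segment, Δv = aΔt and Δx = v₀Δt + ½aΔt²; chain segment to segment.
0–2 s: v starts 6 cm/s; Δx = 6·2 + ½·4·2² = 20 cm; v ends 14 cm/s.
2–7 s: v starts 14 cm/s; Δx = 14·5 + ½·-7·5² = -17.5 cm; v ends -21 cm/s.
7–9 s: v starts -21 cm/s; Δx = -21·2 + ½·1·2² = -40 cm; v ends -19 cm/s.
x(9) = 0 + Σ Δx = -37.5 cm.

-37.5 cm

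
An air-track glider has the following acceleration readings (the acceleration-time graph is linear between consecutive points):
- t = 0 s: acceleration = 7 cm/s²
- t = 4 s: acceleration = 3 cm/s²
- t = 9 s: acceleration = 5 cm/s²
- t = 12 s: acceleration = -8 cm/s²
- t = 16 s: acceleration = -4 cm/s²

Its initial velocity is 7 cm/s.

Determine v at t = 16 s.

18.5 cm/s

Δv equals the area under the a-t graph; then v = v₀ + Δv.
0–4 s: ½(7 + 3)(4) = 20 cm/s
4–9 s: ½(3 + 5)(5) = 20 cm/s
9–12 s: ½(5 + -8)(3) = -4.5 cm/s
12–16 s: ½(-8 + -4)(4) = -24 cm/s
Δv = 11.5 cm/s, so v(16) = 7 + (11.5) = 18.5 cm/s.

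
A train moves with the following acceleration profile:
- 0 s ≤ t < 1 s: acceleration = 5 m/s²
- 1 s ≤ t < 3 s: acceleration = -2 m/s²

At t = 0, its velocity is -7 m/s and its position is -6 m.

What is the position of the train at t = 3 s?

On each constant-a segment, Δv = aΔt and Δx = v₀Δt + ½aΔt²; chain segment to segment.
0–1 s: v starts -7 m/s; Δx = -7·1 + ½·5·1² = -4.5 m; v ends -2 m/s.
1–3 s: v starts -2 m/s; Δx = -2·2 + ½·-2·2² = -8 m; v ends -6 m/s.
x(3) = -6 + Σ Δx = -18.5 m.

-18.5 m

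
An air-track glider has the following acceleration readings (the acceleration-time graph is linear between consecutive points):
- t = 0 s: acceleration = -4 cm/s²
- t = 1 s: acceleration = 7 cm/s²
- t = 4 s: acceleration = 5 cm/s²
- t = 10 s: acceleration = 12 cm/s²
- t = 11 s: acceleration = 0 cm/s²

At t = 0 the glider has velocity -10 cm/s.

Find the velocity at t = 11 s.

Δv equals the area under the a-t graph; then v = v₀ + Δv.
0–1 s: ½(-4 + 7)(1) = 1.5 cm/s
1–4 s: ½(7 + 5)(3) = 18 cm/s
4–10 s: ½(5 + 12)(6) = 51 cm/s
10–11 s: ½(12 + 0)(1) = 6 cm/s
Δv = 76.5 cm/s, so v(11) = -10 + (76.5) = 66.5 cm/s.

66.5 cm/s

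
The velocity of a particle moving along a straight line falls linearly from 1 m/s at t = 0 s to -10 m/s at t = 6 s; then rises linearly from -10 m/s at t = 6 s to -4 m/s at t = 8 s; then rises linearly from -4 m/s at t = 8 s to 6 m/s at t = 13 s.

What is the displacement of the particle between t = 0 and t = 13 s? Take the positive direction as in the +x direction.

Net displacement equals the area under the velocity-time graph (areas below the axis count negative).
0–6 s: ½(1 + -10)(6) = -27 m
6–8 s: ½(-10 + -4)(2) = -14 m
8–13 s: ½(-4 + 6)(5) = 5 m
Net displacement = -36 m

-36 m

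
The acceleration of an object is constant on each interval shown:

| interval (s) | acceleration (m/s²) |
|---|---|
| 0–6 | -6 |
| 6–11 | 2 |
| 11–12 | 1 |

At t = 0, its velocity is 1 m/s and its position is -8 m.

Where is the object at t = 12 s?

On each constant-a segment, Δv = aΔt and Δx = v₀Δt + ½aΔt²; chain segment to segment.
0–6 s: v starts 1 m/s; Δx = 1·6 + ½·-6·6² = -102 m; v ends -35 m/s.
6–11 s: v starts -35 m/s; Δx = -35·5 + ½·2·5² = -150 m; v ends -25 m/s.
11–12 s: v starts -25 m/s; Δx = -25·1 + ½·1·1² = -24.5 m; v ends -24 m/s.
x(12) = -8 + Σ Δx = -284.5 m.

-284.5 m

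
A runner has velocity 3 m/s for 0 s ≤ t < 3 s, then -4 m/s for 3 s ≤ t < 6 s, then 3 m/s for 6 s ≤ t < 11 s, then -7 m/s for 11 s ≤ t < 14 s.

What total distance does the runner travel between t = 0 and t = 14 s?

Total distance travelled is ∫|v| dt — sum the magnitudes of each area piece.
0–3 s: |3| × 3 = 9 m
3–6 s: |-4| × 3 = 12 m
6–11 s: |3| × 5 = 15 m
11–14 s: |-7| × 3 = 21 m
Total distance = 57 m

57 m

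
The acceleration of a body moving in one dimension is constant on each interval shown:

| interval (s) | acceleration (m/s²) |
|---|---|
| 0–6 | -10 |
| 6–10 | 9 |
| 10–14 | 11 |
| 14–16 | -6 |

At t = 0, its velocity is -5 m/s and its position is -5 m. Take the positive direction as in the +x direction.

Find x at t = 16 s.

-413 m

On each constant-a segment, Δv = aΔt and Δx = v₀Δt + ½aΔt²; chain segment to segment.
0–6 s: v starts -5 m/s; Δx = -5·6 + ½·-10·6² = -210 m; v ends -65 m/s.
6–10 s: v starts -65 m/s; Δx = -65·4 + ½·9·4² = -188 m; v ends -29 m/s.
10–14 s: v starts -29 m/s; Δx = -29·4 + ½·11·4² = -28 m; v ends 15 m/s.
14–16 s: v starts 15 m/s; Δx = 15·2 + ½·-6·2² = 18 m; v ends 3 m/s.
x(16) = -5 + Σ Δx = -413 m.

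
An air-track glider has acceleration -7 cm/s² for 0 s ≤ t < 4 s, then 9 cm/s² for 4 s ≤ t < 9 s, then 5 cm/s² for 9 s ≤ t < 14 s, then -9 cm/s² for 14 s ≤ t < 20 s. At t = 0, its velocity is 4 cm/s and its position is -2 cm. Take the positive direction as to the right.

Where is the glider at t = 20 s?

232 cm

On each constant-a segment, Δv = aΔt and Δx = v₀Δt + ½aΔt²; chain segment to segment.
0–4 s: v starts 4 cm/s; Δx = 4·4 + ½·-7·4² = -40 cm; v ends -24 cm/s.
4–9 s: v starts -24 cm/s; Δx = -24·5 + ½·9·5² = -7.5 cm; v ends 21 cm/s.
9–14 s: v starts 21 cm/s; Δx = 21·5 + ½·5·5² = 167.5 cm; v ends 46 cm/s.
14–20 s: v starts 46 cm/s; Δx = 46·6 + ½·-9·6² = 114 cm; v ends -8 cm/s.
x(20) = -2 + Σ Δx = 232 cm.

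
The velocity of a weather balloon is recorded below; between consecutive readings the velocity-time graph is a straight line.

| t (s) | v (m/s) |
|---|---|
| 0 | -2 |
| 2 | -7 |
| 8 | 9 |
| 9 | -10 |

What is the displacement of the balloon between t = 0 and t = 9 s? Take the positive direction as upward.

Displacement is the signed area under the v-t curve.
0–2 s: ½(-2 + -7)(2) = -9 m
2–8 s: ½(-7 + 9)(6) = 6 m
8–9 s: ½(9 + -10)(1) = -0.5 m
Net displacement = -3.5 m

-3.5 m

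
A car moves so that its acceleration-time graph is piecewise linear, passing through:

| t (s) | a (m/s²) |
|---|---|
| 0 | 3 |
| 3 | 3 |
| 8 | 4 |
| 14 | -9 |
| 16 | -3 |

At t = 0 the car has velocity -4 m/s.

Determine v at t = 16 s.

-4.5 m/s

Δv equals the area under the a-t graph; then v = v₀ + Δv.
0–3 s: 3 × 3 = 9 m/s
3–8 s: ½(3 + 4)(5) = 17.5 m/s
8–14 s: ½(4 + -9)(6) = -15 m/s
14–16 s: ½(-9 + -3)(2) = -12 m/s
Δv = -0.5 m/s, so v(16) = -4 + (-0.5) = -4.5 m/s.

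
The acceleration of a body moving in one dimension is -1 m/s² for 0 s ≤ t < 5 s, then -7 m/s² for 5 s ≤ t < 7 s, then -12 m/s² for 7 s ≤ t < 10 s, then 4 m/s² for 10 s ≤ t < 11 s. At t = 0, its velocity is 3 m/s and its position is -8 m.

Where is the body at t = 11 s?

-175.5 m

On each constant-a segment, Δv = aΔt and Δx = v₀Δt + ½aΔt²; chain segment to segment.
0–5 s: v starts 3 m/s; Δx = 3·5 + ½·-1·5² = 2.5 m; v ends -2 m/s.
5–7 s: v starts -2 m/s; Δx = -2·2 + ½·-7·2² = -18 m; v ends -16 m/s.
7–10 s: v starts -16 m/s; Δx = -16·3 + ½·-12·3² = -102 m; v ends -52 m/s.
10–11 s: v starts -52 m/s; Δx = -52·1 + ½·4·1² = -50 m; v ends -48 m/s.
x(11) = -8 + Σ Δx = -175.5 m.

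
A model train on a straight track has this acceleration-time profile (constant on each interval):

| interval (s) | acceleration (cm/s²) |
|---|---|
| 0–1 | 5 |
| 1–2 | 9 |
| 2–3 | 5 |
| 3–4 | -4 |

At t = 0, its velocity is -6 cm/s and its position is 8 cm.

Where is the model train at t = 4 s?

On each constant-a segment, Δv = aΔt and Δx = v₀Δt + ½aΔt²; chain segment to segment.
0–1 s: v starts -6 cm/s; Δx = -6·1 + ½·5·1² = -3.5 cm; v ends -1 cm/s.
1–2 s: v starts -1 cm/s; Δx = -1·1 + ½·9·1² = 3.5 cm; v ends 8 cm/s.
2–3 s: v starts 8 cm/s; Δx = 8·1 + ½·5·1² = 10.5 cm; v ends 13 cm/s.
3–4 s: v starts 13 cm/s; Δx = 13·1 + ½·-4·1² = 11 cm; v ends 9 cm/s.
x(4) = 8 + Σ Δx = 29.5 cm.

29.5 cm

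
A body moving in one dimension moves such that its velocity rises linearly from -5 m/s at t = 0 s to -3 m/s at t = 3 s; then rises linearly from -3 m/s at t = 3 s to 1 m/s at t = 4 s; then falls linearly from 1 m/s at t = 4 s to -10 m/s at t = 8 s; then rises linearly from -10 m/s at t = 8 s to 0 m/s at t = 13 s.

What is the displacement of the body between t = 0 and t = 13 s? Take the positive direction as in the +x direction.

-56 m

Net displacement equals the area under the velocity-time graph (areas below the axis count negative).
0–3 s: ½(-5 + -3)(3) = -12 m
3–4 s: ½(-3 + 1)(1) = -1 m
4–8 s: ½(1 + -10)(4) = -18 m
8–13 s: ½(-10 + 0)(5) = -25 m
Net displacement = -56 m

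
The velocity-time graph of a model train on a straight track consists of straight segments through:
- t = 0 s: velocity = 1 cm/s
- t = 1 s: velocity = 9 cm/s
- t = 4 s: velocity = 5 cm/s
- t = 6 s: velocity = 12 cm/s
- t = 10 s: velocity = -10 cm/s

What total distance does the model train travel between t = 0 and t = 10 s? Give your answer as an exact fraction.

Distance (not displacement) is the total path length: add the absolute areas under v-t.
0–1 s: |½(1 + 9)(1)| = 5 cm
1–4 s: |½(9 + 5)(3)| = 21 cm
4–6 s: |½(5 + 12)(2)| = 17 cm
6–10 s: v = 0 at t = 90/11 s; triangle areas 144/11 + 100/11 = 244/11 cm
Total distance = 717/11 cm

717/11 cm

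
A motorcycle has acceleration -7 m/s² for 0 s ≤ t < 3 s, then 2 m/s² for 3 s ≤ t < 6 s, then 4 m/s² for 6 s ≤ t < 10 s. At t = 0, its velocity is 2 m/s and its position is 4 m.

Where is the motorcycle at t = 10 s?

On each constant-a segment, Δv = aΔt and Δx = v₀Δt + ½aΔt²; chain segment to segment.
0–3 s: v starts 2 m/s; Δx = 2·3 + ½·-7·3² = -25.5 m; v ends -19 m/s.
3–6 s: v starts -19 m/s; Δx = -19·3 + ½·2·3² = -48 m; v ends -13 m/s.
6–10 s: v starts -13 m/s; Δx = -13·4 + ½·4·4² = -20 m; v ends 3 m/s.
x(10) = 4 + Σ Δx = -89.5 m.

-89.5 m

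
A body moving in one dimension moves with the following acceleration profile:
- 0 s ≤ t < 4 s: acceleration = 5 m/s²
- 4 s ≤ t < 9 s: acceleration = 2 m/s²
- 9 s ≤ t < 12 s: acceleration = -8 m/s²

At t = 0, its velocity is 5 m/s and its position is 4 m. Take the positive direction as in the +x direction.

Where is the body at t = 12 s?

On each constant-a segment, Δv = aΔt and Δx = v₀Δt + ½aΔt²; chain segment to segment.
0–4 s: v starts 5 m/s; Δx = 5·4 + ½·5·4² = 60 m; v ends 25 m/s.
4–9 s: v starts 25 m/s; Δx = 25·5 + ½·2·5² = 150 m; v ends 35 m/s.
9–12 s: v starts 35 m/s; Δx = 35·3 + ½·-8·3² = 69 m; v ends 11 m/s.
x(12) = 4 + Σ Δx = 283 m.

283 m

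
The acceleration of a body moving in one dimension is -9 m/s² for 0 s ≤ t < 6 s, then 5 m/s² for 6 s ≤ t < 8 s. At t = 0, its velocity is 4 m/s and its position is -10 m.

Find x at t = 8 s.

-238 m

On each constant-a segment, Δv = aΔt and Δx = v₀Δt + ½aΔt²; chain segment to segment.
0–6 s: v starts 4 m/s; Δx = 4·6 + ½·-9·6² = -138 m; v ends -50 m/s.
6–8 s: v starts -50 m/s; Δx = -50·2 + ½·5·2² = -90 m; v ends -40 m/s.
x(8) = -10 + Σ Δx = -238 m.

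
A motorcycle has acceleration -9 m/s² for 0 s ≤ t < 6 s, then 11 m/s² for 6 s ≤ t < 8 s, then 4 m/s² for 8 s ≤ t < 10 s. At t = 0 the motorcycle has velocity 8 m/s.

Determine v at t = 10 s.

-16 m/s

Δv equals the area under the a-t graph; then v = v₀ + Δv.
0–6 s: -9 × 6 = -54 m/s
6–8 s: 11 × 2 = 22 m/s
8–10 s: 4 × 2 = 8 m/s
Δv = -24 m/s, so v(10) = 8 + (-24) = -16 m/s.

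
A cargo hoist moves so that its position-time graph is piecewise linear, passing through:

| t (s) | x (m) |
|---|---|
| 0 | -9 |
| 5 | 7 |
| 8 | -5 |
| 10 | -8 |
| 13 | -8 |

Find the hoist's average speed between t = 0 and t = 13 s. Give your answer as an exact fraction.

Average speed = (total path length)/(elapsed time); on a piecewise-linear x-t graph the path length is Σ|Δx|.
0–5 s: |Δx| = |7 − -9| = 16 m
5–8 s: |Δx| = |-5 − 7| = 12 m
8–10 s: |Δx| = |-8 − -5| = 3 m
10–13 s: |Δx| = |-8 − -8| = 0 m
Total path = 31 m; average speed = 31/13 = 31/13 m/s.

31/13 m/s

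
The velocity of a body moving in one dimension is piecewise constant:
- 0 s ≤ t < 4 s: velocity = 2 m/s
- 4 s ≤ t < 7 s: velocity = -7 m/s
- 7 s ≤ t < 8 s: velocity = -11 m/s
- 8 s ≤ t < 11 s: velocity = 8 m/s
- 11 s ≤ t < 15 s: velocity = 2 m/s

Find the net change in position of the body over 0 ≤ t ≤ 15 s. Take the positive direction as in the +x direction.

8 m

Displacement is the signed area under the v-t curve.
0–4 s: 2 × 4 = 8 m
4–7 s: -7 × 3 = -21 m
7–8 s: -11 × 1 = -11 m
8–11 s: 8 × 3 = 24 m
11–15 s: 2 × 4 = 8 m
Net displacement = 8 m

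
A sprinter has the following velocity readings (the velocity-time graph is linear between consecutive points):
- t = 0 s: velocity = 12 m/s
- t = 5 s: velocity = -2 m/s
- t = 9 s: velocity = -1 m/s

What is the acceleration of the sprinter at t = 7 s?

Acceleration is the slope of the v-t graph on 5–9 s: (-1 − -2)/(9 − 5) = 0.25 m/s².

0.25 m/s²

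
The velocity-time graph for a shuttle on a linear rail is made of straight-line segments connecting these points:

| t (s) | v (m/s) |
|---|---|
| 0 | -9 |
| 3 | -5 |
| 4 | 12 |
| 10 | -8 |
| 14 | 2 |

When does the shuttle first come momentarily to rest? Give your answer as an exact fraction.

t = 56/17 s

v changes sign on 3–4 s (from -5 to 12); the graph is linear there, so v = 0 at t = 3 + (5)·(4 − 3)/(12 − -5) = 56/17 s.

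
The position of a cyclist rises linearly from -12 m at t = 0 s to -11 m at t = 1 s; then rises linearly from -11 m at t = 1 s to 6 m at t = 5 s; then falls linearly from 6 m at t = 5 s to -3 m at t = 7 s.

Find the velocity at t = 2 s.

Velocity is the slope of the x-t graph on 1–5 s: (6 − -11)/(5 − 1) = 4.25 m/s.

4.25 m/s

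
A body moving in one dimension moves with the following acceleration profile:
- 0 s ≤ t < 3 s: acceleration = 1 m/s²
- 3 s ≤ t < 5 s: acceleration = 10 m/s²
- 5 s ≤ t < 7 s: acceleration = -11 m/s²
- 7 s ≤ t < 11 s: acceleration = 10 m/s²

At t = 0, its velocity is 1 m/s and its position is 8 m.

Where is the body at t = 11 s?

On each constant-a segment, Δv = aΔt and Δx = v₀Δt + ½aΔt²; chain segment to segment.
0–3 s: v starts 1 m/s; Δx = 1·3 + ½·1·3² = 7.5 m; v ends 4 m/s.
3–5 s: v starts 4 m/s; Δx = 4·2 + ½·10·2² = 28 m; v ends 24 m/s.
5–7 s: v starts 24 m/s; Δx = 24·2 + ½·-11·2² = 26 m; v ends 2 m/s.
7–11 s: v starts 2 m/s; Δx = 2·4 + ½·10·4² = 88 m; v ends 42 m/s.
x(11) = 8 + Σ Δx = 157.5 m.

157.5 m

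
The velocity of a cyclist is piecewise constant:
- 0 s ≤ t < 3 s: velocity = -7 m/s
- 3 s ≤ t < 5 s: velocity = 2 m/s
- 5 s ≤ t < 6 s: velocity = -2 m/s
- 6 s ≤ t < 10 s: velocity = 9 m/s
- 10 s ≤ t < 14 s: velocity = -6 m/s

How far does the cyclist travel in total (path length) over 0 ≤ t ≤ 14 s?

Distance (not displacement) is the total path length: add the absolute areas under v-t.
0–3 s: |-7| × 3 = 21 m
3–5 s: |2| × 2 = 4 m
5–6 s: |-2| × 1 = 2 m
6–10 s: |9| × 4 = 36 m
10–14 s: |-6| × 4 = 24 m
Total distance = 87 m

87 m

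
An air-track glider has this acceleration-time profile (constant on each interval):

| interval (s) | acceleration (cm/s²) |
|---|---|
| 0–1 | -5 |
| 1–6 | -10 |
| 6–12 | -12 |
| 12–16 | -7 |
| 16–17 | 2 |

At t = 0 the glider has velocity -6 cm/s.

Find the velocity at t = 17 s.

Δv equals the area under the a-t graph; then v = v₀ + Δv.
0–1 s: -5 × 1 = -5 cm/s
1–6 s: -10 × 5 = -50 cm/s
6–12 s: -12 × 6 = -72 cm/s
12–16 s: -7 × 4 = -28 cm/s
16–17 s: 2 × 1 = 2 cm/s
Δv = -153 cm/s, so v(17) = -6 + (-153) = -159 cm/s.

-159 cm/s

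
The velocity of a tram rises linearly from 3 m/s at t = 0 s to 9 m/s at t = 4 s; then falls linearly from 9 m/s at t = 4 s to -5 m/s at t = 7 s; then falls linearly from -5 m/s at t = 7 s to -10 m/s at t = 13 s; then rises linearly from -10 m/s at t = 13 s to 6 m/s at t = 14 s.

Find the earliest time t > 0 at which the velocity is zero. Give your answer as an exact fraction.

t = 83/14 s

v changes sign on 4–7 s (from 9 to -5); the graph is linear there, so v = 0 at t = 4 + (-9)·(7 − 4)/(-5 − 9) = 83/14 s.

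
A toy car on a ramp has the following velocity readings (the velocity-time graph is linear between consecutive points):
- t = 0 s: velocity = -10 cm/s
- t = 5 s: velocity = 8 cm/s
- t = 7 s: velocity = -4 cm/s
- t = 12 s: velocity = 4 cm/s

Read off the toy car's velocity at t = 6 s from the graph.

On 5–7 s the graph is linear from 8 to -4 cm/s: v(6) = 8 + (-4 − 8)·(6 − 5)/(7 − 5) = 2 cm/s.

2 cm/s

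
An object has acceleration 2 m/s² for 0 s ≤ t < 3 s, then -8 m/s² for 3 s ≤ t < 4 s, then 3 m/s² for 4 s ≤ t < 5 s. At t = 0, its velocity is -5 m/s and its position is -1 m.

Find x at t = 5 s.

-15.5 m

On each constant-a segment, Δv = aΔt and Δx = v₀Δt + ½aΔt²; chain segment to segment.
0–3 s: v starts -5 m/s; Δx = -5·3 + ½·2·3² = -6 m; v ends 1 m/s.
3–4 s: v starts 1 m/s; Δx = 1·1 + ½·-8·1² = -3 m; v ends -7 m/s.
4–5 s: v starts -7 m/s; Δx = -7·1 + ½·3·1² = -5.5 m; v ends -4 m/s.
x(5) = -1 + Σ Δx = -15.5 m.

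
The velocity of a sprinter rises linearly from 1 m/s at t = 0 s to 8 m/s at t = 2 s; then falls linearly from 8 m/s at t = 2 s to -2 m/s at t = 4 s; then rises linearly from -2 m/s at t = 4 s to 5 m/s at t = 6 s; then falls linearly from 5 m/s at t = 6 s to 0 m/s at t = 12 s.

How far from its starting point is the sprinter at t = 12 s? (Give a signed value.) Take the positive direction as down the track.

33 m

Net displacement equals the area under the velocity-time graph (areas below the axis count negative).
0–2 s: ½(1 + 8)(2) = 9 m
2–4 s: ½(8 + -2)(2) = 6 m
4–6 s: ½(-2 + 5)(2) = 3 m
6–12 s: ½(5 + 0)(6) = 15 m
Net displacement = 33 m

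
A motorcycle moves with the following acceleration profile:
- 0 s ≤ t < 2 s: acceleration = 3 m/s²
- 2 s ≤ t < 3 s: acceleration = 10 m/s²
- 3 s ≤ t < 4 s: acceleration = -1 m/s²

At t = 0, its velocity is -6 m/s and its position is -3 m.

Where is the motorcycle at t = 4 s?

5.5 m

On each constant-a segment, Δv = aΔt and Δx = v₀Δt + ½aΔt²; chain segment to segment.
0–2 s: v starts -6 m/s; Δx = -6·2 + ½·3·2² = -6 m; v ends 0 m/s.
2–3 s: v starts 0 m/s; Δx = 0·1 + ½·10·1² = 5 m; v ends 10 m/s.
3–4 s: v starts 10 m/s; Δx = 10·1 + ½·-1·1² = 9.5 m; v ends 9 m/s.
x(4) = -3 + Σ Δx = 5.5 m.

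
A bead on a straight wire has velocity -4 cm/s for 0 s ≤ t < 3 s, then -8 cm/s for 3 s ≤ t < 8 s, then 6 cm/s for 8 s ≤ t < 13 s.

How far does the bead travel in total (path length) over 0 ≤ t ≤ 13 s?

Distance (not displacement) is the total path length: add the absolute areas under v-t.
0–3 s: |-4| × 3 = 12 cm
3–8 s: |-8| × 5 = 40 cm
8–13 s: |6| × 5 = 30 cm
Total distance = 82 cm

82 cm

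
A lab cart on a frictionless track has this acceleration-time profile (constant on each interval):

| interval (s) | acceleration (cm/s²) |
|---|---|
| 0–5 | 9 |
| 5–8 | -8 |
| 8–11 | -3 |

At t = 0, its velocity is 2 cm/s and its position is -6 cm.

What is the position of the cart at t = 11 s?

On each constant-a segment, Δv = aΔt and Δx = v₀Δt + ½aΔt²; chain segment to segment.
0–5 s: v starts 2 cm/s; Δx = 2·5 + ½·9·5² = 122.5 cm; v ends 47 cm/s.
5–8 s: v starts 47 cm/s; Δx = 47·3 + ½·-8·3² = 105 cm; v ends 23 cm/s.
8–11 s: v starts 23 cm/s; Δx = 23·3 + ½·-3·3² = 55.5 cm; v ends 14 cm/s.
x(11) = -6 + Σ Δx = 277 cm.

277 cm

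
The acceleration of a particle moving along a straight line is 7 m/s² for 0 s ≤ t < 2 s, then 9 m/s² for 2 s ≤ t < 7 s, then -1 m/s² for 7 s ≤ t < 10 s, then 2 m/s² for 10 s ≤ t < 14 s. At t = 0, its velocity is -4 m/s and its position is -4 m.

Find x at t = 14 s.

On each constant-a segment, Δv = aΔt and Δx = v₀Δt + ½aΔt²; chain segment to segment.
0–2 s: v starts -4 m/s; Δx = -4·2 + ½·7·2² = 6 m; v ends 10 m/s.
2–7 s: v starts 10 m/s; Δx = 10·5 + ½·9·5² = 162.5 m; v ends 55 m/s.
7–10 s: v starts 55 m/s; Δx = 55·3 + ½·-1·3² = 160.5 m; v ends 52 m/s.
10–14 s: v starts 52 m/s; Δx = 52·4 + ½·2·4² = 224 m; v ends 60 m/s.
x(14) = -4 + Σ Δx = 549 m.

549 m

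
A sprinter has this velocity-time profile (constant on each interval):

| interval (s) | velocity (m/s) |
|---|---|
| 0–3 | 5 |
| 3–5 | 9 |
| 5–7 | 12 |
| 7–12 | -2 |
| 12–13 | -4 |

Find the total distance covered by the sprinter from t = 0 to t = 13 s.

Distance (not displacement) is the total path length: add the absolute areas under v-t.
0–3 s: |5| × 3 = 15 m
3–5 s: |9| × 2 = 18 m
5–7 s: |12| × 2 = 24 m
7–12 s: |-2| × 5 = 10 m
12–13 s: |-4| × 1 = 4 m
Total distance = 71 m

71 m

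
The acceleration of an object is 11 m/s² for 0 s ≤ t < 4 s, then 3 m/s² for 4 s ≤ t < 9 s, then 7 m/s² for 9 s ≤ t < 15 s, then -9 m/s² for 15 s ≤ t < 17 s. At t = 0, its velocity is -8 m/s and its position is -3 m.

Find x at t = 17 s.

870.5 m

On each constant-a segment, Δv = aΔt and Δx = v₀Δt + ½aΔt²; chain segment to segment.
0–4 s: v starts -8 m/s; Δx = -8·4 + ½·11·4² = 56 m; v ends 36 m/s.
4–9 s: v starts 36 m/s; Δx = 36·5 + ½·3·5² = 217.5 m; v ends 51 m/s.
9–15 s: v starts 51 m/s; Δx = 51·6 + ½·7·6² = 432 m; v ends 93 m/s.
15–17 s: v starts 93 m/s; Δx = 93·2 + ½·-9·2² = 168 m; v ends 75 m/s.
x(17) = -3 + Σ Δx = 870.5 m.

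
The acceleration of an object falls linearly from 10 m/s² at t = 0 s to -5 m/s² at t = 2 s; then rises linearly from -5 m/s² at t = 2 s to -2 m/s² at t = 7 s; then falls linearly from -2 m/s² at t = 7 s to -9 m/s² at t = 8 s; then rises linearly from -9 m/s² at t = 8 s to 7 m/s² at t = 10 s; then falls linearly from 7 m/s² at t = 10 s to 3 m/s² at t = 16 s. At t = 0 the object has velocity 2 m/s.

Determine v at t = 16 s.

12 m/s

Δv equals the area under the a-t graph; then v = v₀ + Δv.
0–2 s: ½(10 + -5)(2) = 5 m/s
2–7 s: ½(-5 + -2)(5) = -17.5 m/s
7–8 s: ½(-2 + -9)(1) = -5.5 m/s
8–10 s: ½(-9 + 7)(2) = -2 m/s
10–16 s: ½(7 + 3)(6) = 30 m/s
Δv = 10 m/s, so v(16) = 2 + (10) = 12 m/s.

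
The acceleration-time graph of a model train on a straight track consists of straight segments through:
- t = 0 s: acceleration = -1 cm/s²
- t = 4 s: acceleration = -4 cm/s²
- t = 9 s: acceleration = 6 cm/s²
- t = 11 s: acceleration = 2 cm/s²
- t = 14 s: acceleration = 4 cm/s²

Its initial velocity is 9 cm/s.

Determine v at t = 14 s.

Δv equals the area under the a-t graph; then v = v₀ + Δv.
0–4 s: ½(-1 + -4)(4) = -10 cm/s
4–9 s: ½(-4 + 6)(5) = 5 cm/s
9–11 s: ½(6 + 2)(2) = 8 cm/s
11–14 s: ½(2 + 4)(3) = 9 cm/s
Δv = 12 cm/s, so v(14) = 9 + (12) = 21 cm/s.

21 cm/s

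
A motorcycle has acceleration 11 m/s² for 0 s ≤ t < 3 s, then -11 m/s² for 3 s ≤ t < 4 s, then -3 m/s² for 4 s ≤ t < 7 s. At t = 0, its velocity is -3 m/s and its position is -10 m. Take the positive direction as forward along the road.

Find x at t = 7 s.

On each constant-a segment, Δv = aΔt and Δx = v₀Δt + ½aΔt²; chain segment to segment.
0–3 s: v starts -3 m/s; Δx = -3·3 + ½·11·3² = 40.5 m; v ends 30 m/s.
3–4 s: v starts 30 m/s; Δx = 30·1 + ½·-11·1² = 24.5 m; v ends 19 m/s.
4–7 s: v starts 19 m/s; Δx = 19·3 + ½·-3·3² = 43.5 m; v ends 10 m/s.
x(7) = -10 + Σ Δx = 98.5 m.

98.5 m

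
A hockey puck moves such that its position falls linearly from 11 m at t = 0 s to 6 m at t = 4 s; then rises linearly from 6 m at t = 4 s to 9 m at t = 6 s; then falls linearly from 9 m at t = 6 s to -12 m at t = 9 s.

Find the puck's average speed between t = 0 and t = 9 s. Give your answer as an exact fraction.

Average speed = (total path length)/(elapsed time); on a piecewise-linear x-t graph the path length is Σ|Δx|.
0–4 s: |Δx| = |6 − 11| = 5 m
4–6 s: |Δx| = |9 − 6| = 3 m
6–9 s: |Δx| = |-12 − 9| = 21 m
Total path = 29 m; average speed = 29/9 = 29/9 m/s.

29/9 m/s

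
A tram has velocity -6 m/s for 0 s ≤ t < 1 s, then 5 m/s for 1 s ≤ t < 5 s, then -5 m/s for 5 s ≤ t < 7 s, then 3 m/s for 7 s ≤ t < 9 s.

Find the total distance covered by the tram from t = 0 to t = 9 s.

42 m

Total distance travelled is ∫|v| dt — sum the magnitudes of each area piece.
0–1 s: |-6| × 1 = 6 m
1–5 s: |5| × 4 = 20 m
5–7 s: |-5| × 2 = 10 m
7–9 s: |3| × 2 = 6 m
Total distance = 42 m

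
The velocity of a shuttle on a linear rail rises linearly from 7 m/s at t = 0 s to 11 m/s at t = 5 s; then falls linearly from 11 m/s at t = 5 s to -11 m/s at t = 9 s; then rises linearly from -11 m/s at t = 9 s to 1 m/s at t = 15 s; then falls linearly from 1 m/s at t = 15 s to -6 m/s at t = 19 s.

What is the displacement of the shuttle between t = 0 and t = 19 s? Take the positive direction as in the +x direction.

Net displacement equals the area under the velocity-time graph (areas below the axis count negative).
0–5 s: ½(7 + 11)(5) = 45 m
5–9 s: ½(11 + -11)(4) = 0 m
9–15 s: ½(-11 + 1)(6) = -30 m
15–19 s: ½(1 + -6)(4) = -10 m
Net displacement = 5 m

5 m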